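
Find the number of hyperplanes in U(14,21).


Hyperplanes of U(14,21) are flats of rank 13.
In a uniform matroid, these are exactly the (13)-element subsets.
Count = (21 choose 13) = 203490.

203490


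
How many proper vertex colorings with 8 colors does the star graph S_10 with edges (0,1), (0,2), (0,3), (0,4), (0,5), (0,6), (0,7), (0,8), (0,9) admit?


P(tree, k) = k * (k-1)^(9) for any tree on 10 vertices.
P(8) = 8 * 7^9 = 8 * 40353607 = 322828856.

322828856


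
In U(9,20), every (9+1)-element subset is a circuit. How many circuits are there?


In U(9,20), circuits are the (10)-element subsets.
Any set of 10 elements is dependent, and removing any one element gives
an independent set of size 9, so it is a minimal dependent set.
Number of circuits = (20 choose 10) = 184756.

184756


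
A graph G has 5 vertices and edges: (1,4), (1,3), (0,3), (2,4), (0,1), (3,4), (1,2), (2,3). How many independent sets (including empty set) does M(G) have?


An independent set in a graphic matroid is an acyclic edge subset.
G has 5 vertices and 8 edges.
Enumerate all 2^8 = 256 subsets, checking for acyclicity.
Total independent sets = 128.

128


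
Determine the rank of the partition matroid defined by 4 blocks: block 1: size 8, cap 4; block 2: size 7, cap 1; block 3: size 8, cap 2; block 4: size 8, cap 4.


Rank of a partition matroid = sum of min(|Si|, ci) for each block.
= min(8,4) + min(7,1) + min(8,2) + min(8,4)
= 4 + 1 + 2 + 4
= 11.

11


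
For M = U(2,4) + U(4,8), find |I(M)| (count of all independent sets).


For a direct sum, |I(M1+M2)| = |I(M1)| * |I(M2)|.
|I(U(2,4))| = sum C(4,k) for k=0..2 = 11.
|I(U(4,8))| = sum C(8,k) for k=0..4 = 163.
Total = 11 * 163 = 1793.

1793


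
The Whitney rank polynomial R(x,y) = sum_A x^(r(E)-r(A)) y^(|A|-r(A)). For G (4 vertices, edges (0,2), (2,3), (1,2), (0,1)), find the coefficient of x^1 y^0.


R(x,y) = sum over A in 2^E of x^(r(E)-r(A)) * y^(|A|-r(A)).
G has 4 vertices, 4 edges. r(E) = 3.
Enumerate all 2^4 = 16 subsets.
Count subsets with r(E)-r(A)=1 and |A|-r(A)=0: 6.

6


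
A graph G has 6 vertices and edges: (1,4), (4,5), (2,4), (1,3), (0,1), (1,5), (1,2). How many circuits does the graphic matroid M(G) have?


A circuit in a graphic matroid = edge set of a simple cycle.
G has 6 vertices and 7 edges.
Enumerating all minimal edge subsets forming cycles...
Total circuits found: 3.

3


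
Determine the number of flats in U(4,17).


Flats of U(4,17): every subset of size < 4 is a flat, plus E itself.
Count = (17 choose 0) + (17 choose 1) + (17 choose 2) + (17 choose 3) + 1
     = 1 + 17 + 136 + 680 + 1
     = 835.

835


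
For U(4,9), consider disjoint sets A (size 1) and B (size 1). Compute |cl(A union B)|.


|A union B| = 1 + 1 = 2 (disjoint).
In U(4,9), cl(S) = S if |S| < 4, else cl(S) = E.
Since 2 < 4, cl(A union B) = A union B.
|cl(A union B)| = 2.

2


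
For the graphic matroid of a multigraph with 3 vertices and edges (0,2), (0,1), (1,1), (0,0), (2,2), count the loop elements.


In a graphic matroid, a loop is a self-loop edge (u,u) with rank 0.
Examining all 5 edges for self-loops...
Self-loops found: (1,1), (0,0), (2,2)
Number of loops = 3.

3


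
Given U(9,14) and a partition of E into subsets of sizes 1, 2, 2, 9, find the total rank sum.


r(Ai) = min(|Ai|, 9) for each part.
Sum = min(1,9) + min(2,9) + min(2,9) + min(9,9)
    = 1 + 2 + 2 + 9
    = 14.

14


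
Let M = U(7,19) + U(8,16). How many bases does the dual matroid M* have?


(M1+M2)* = M1* + M2*.
M1* = U(12,19), bases: C(19,12) = 50388.
M2* = U(8,16), bases: C(16,8) = 12870.
|B(M*)| = 50388 * 12870 = 648493560.

648493560


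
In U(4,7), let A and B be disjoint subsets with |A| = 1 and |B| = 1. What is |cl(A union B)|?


|A union B| = 1 + 1 = 2 (disjoint).
In U(4,7), cl(S) = S if |S| < 4, else cl(S) = E.
Since 2 < 4, cl(A union B) = A union B.
|cl(A union B)| = 2.

2


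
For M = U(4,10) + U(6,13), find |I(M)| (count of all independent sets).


For a direct sum, |I(M1+M2)| = |I(M1)| * |I(M2)|.
|I(U(4,10))| = sum C(10,k) for k=0..4 = 386.
|I(U(6,13))| = sum C(13,k) for k=0..6 = 4096.
Total = 386 * 4096 = 1581056.

1581056


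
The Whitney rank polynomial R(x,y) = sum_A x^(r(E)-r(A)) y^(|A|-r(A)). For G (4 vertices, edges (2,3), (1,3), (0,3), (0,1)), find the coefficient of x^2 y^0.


R(x,y) = sum over A in 2^E of x^(r(E)-r(A)) * y^(|A|-r(A)).
G has 4 vertices, 4 edges. r(E) = 3.
Enumerate all 2^4 = 16 subsets.
Count subsets with r(E)-r(A)=2 and |A|-r(A)=0: 4.

4


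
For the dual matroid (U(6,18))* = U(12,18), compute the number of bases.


The dual of U(r,n) is U(n-r, n) = U(12,18).
Bases of U(12,18) are all (12)-element subsets.
|B(M*)| = (18 choose 12) = 18564.

18564


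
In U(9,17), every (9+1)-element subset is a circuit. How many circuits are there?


In U(9,17), circuits are the (10)-element subsets.
Any set of 10 elements is dependent, and removing any one element gives
an independent set of size 9, so it is a minimal dependent set.
Number of circuits = (17 choose 10) = 19448.

19448


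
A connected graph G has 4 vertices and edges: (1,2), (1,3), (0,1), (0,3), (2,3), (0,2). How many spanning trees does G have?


By Kirchhoff's matrix tree theorem, the number of spanning trees equals
the determinant of any cofactor of the Laplacian matrix L.
G has 4 vertices and 6 edges.
Computing the (3 x 3) cofactor determinant gives 16.

16


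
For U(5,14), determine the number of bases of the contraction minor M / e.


Contracting e from U(5,14) gives U(4,13).
Bases of U(4,13) = C(13,4) = 13! / (4! * 9!) = 715.

715


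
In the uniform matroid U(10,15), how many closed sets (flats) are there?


Flats of U(10,15): every subset of size < 10 is a flat, plus E itself.
Count = C(15,0) + C(15,1) + C(15,2) + C(15,3) + C(15,4) + C(15,5) + C(15,6) + C(15,7) + C(15,8) + C(15,9) + 1
     = 1 + 15 + 105 + 455 + 1365 + 3003 + 5005 + 6435 + 6435 + 5005 + 1
     = 27825.

27825


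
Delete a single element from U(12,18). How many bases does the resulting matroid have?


Deleting e from U(12,18) gives U(12,17) since n > r.
Bases of U(12,17) = C(17,12) = 6188.

6188


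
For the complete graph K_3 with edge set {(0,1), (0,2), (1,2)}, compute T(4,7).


T(K_3; x,y) = x^2 + x + y.
T(4,7) = 16 + 4 + 7 = 27.

27


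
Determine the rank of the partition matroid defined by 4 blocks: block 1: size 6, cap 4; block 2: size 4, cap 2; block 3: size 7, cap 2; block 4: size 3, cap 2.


Rank of a partition matroid = sum of min(|Si|, ci) for each block.
= min(6,4) + min(4,2) + min(7,2) + min(3,2)
= 4 + 2 + 2 + 2
= 10.

10


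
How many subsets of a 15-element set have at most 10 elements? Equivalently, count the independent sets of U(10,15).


Independent sets of U(10,15) are all subsets of size <= 10.
Count = (15 choose 0) + (15 choose 1) + (15 choose 2) + (15 choose 3) + (15 choose 4) + (15 choose 5) + (15 choose 6) + (15 choose 7) + (15 choose 8) + (15 choose 9) + (15 choose 10)
     = 1 + 15 + 105 + 455 + 1365 + 3003 + 5005 + 6435 + 6435 + 5005 + 3003
     = 30827.

30827


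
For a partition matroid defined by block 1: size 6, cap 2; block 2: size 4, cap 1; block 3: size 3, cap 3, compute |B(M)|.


A basis picks exactly ci elements from block i.
Number of bases = product of C(|Si|, ci).
= C(6,2) * C(4,1) * C(3,3)
= 15 * 4 * 1
= 60.

60


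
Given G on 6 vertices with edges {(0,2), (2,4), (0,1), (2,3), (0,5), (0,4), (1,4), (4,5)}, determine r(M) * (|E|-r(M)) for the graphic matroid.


r(M) = |V| - c = 6 - 1 = 5.
nullity = |E| - r(M) = 8 - 5 = 3.
Product = 5 * 3 = 15.

15


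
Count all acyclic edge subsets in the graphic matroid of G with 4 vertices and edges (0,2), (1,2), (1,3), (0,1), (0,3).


An independent set in a graphic matroid is an acyclic edge subset.
G has 4 vertices and 5 edges.
Enumerate all 2^5 = 32 subsets, checking for acyclicity.
Total independent sets = 24.

24


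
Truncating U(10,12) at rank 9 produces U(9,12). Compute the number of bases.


Truncating U(10,12) to rank 9 gives U(9,12).
Bases of U(9,12) are all 9-element subsets of 12 elements.
Number of bases = C(12,9) = 12! / (9! * 3!) = 220.

220


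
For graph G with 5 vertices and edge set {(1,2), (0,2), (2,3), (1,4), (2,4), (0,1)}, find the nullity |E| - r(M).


Cycle rank (nullity) = |E| - r(M) = |E| - (|V| - c).
|E| = 6, |V| = 5, c = 1.
Nullity = 6 - (5 - 1) = 6 - 4 = 2.

2


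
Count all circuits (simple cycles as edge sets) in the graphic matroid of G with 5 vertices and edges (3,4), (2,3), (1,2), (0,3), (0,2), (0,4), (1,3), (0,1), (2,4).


A circuit in a graphic matroid = edge set of a simple cycle.
G has 5 vertices and 9 edges.
Enumerating all minimal edge subsets forming cycles...
Total circuits found: 22.

22


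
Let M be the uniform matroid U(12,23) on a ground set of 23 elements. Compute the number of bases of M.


Bases of U(12,23) are all 12-element subsets of the 23-element ground set.
Number of bases = C(23,12).
C(23,12) = 23! / (12! * 11!) = 1352078.

1352078


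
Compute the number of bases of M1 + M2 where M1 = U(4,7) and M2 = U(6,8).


Bases of a direct sum M1 + M2: |B| = |B(M1)| * |B(M2)|.
|B(U(4,7))| = C(7,4) = 35.
|B(U(6,8))| = C(8,6) = 28.
Total bases = 35 * 28 = 980.

980


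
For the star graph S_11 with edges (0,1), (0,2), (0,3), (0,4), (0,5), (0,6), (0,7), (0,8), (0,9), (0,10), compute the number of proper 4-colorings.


P(tree, k) = k * (k-1)^(10) for any tree on 11 vertices.
P(4) = 4 * 3^10 = 4 * 59049 = 236196.

236196


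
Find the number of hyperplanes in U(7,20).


Hyperplanes of U(7,20) are flats of rank 6.
In a uniform matroid, these are exactly the (6)-element subsets.
Count = (20 choose 6) = 38760.

38760


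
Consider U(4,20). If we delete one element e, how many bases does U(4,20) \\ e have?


Deleting e from U(4,20) gives U(4,19) since n > r.
Bases of U(4,19) = C(19,4) = 19! / (4! * 15!) = 3876.

3876


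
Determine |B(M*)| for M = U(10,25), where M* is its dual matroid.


The dual of U(r,n) is U(n-r, n) = U(15,25).
Bases of U(15,25) are all (15)-element subsets.
|B(M*)| = C(25,15) = 25! / (15! * 10!) = 3268760.

3268760


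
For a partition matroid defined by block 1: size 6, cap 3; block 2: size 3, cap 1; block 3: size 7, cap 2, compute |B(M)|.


A basis picks exactly ci elements from block i.
Number of bases = product of C(|Si|, ci).
= C(6,3) * C(3,1) * C(7,2)
= 20 * 3 * 21
= 1260.

1260


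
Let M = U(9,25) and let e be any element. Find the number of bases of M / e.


Contracting e from U(9,25) gives U(8,24).
Bases of U(8,24) = C(24,8) = 735471.

735471


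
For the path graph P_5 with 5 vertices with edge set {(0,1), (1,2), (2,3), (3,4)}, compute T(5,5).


A path on 5 vertices is a tree with 4 edges.
T(x,y) = x^(4) for any tree.
T(5,5) = 5^4 = 625.

625


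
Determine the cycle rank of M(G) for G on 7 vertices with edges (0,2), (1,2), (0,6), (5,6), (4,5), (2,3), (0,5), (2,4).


Cycle rank (nullity) = |E| - r(M) = |E| - (|V| - c).
|E| = 8, |V| = 7, c = 1.
Nullity = 8 - (7 - 1) = 8 - 6 = 2.

2


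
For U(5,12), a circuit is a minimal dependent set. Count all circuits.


In U(5,12), circuits are the (6)-element subsets.
Any set of 6 elements is dependent, and removing any one element gives
an independent set of size 5, so it is a minimal dependent set.
Number of circuits = C(12,6) = 924.

924


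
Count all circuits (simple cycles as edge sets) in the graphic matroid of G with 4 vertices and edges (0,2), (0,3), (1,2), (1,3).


A circuit in a graphic matroid = edge set of a simple cycle.
G has 4 vertices and 4 edges.
Enumerating all minimal edge subsets forming cycles...
Total circuits found: 1.

1


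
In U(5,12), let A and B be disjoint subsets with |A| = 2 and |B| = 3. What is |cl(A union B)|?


|A union B| = 2 + 3 = 5 (disjoint).
In U(5,12), cl(S) = S if |S| < 5, else cl(S) = E.
Since 5 >= 5, cl(A union B) = E.
|cl(A union B)| = 12.

12


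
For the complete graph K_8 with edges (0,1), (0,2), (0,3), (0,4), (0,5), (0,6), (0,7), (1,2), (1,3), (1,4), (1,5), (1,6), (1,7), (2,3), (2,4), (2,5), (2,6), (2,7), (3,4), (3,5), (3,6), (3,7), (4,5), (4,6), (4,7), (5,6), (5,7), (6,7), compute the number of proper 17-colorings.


P(K_8, k) = k(k-1)(k-2)...(k-7).
P(17) = (17) * (16) * (15) * (14) * (13) * (12) * (11) * (10) = 980179200.

980179200


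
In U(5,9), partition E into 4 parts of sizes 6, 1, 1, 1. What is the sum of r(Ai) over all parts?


r(Ai) = min(|Ai|, 5) for each part.
Sum = min(6,5) + min(1,5) + min(1,5) + min(1,5)
    = 5 + 1 + 1 + 1
    = 8.

8


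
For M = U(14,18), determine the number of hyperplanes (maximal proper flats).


Hyperplanes of U(14,18) are flats of rank 13.
In a uniform matroid, these are exactly the (13)-element subsets.
Count = (18 choose 13) = 8568.

8568


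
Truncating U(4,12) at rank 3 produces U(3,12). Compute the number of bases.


Truncating U(4,12) to rank 3 gives U(3,12).
Bases of U(3,12) are all 3-element subsets of 12 elements.
Number of bases = C(12,3) = 12! / (3! * 9!) = 220.

220


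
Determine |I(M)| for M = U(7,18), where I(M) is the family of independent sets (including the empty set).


Independent sets of U(7,18) are all subsets of size <= 7.
Count = C(18,0) + C(18,1) + C(18,2) + C(18,3) + C(18,4) + C(18,5) + C(18,6) + C(18,7)
     = 1 + 18 + 153 + 816 + 3060 + 8568 + 18564 + 31824
     = 63004.

63004


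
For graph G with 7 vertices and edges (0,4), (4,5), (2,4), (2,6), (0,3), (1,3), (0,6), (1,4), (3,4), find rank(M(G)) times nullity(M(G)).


r(M) = |V| - c = 7 - 1 = 6.
nullity = |E| - r(M) = 9 - 6 = 3.
Product = 6 * 3 = 18.

18


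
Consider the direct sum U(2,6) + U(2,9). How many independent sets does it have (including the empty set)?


For a direct sum, |I(M1+M2)| = |I(M1)| * |I(M2)|.
|I(U(2,6))| = sum C(6,k) for k=0..2 = 22.
|I(U(2,9))| = sum C(9,k) for k=0..2 = 46.
Total = 22 * 46 = 1012.

1012


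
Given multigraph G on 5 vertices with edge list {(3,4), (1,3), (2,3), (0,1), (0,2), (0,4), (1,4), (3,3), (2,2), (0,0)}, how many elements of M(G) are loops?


In a graphic matroid, a loop is a self-loop edge (u,u) with rank 0.
Examining all 10 edges for self-loops...
Self-loops found: (3,3), (2,2), (0,0)
Number of loops = 3.

3


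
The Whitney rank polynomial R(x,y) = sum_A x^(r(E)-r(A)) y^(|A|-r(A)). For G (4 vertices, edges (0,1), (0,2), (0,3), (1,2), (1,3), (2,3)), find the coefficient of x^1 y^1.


R(x,y) = sum over A in 2^E of x^(r(E)-r(A)) * y^(|A|-r(A)).
G has 4 vertices, 6 edges. r(E) = 3.
Enumerate all 2^6 = 64 subsets.
Count subsets with r(E)-r(A)=1 and |A|-r(A)=1: 4.

4


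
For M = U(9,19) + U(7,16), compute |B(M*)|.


(M1+M2)* = M1* + M2*.
M1* = U(10,19), bases: C(19,10) = 92378.
M2* = U(9,16), bases: C(16,9) = 11440.
|B(M*)| = 92378 * 11440 = 1056804320.

1056804320


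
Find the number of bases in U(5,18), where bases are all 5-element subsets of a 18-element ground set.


Bases of U(5,18) are all 5-element subsets of the 18-element ground set.
Number of bases = C(18,5).
C(18,5) = 8568.

8568


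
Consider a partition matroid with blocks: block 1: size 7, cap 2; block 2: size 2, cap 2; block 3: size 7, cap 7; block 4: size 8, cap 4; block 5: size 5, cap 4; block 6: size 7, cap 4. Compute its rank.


Rank of a partition matroid = sum of min(|Si|, ci) for each block.
= min(7,2) + min(2,2) + min(7,7) + min(8,4) + min(5,4) + min(7,4)
= 2 + 2 + 7 + 4 + 4 + 4
= 23.

23


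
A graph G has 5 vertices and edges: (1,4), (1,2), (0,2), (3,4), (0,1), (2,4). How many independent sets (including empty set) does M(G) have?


An independent set in a graphic matroid is an acyclic edge subset.
G has 5 vertices and 6 edges.
Enumerate all 2^6 = 64 subsets, checking for acyclicity.
Total independent sets = 48.

48


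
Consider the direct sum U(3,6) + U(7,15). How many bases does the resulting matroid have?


Bases of a direct sum M1 + M2: |B| = |B(M1)| * |B(M2)|.
|B(U(3,6))| = C(6,3) = 20.
|B(U(7,15))| = C(15,7) = 6435.
Total bases = 20 * 6435 = 128700.

128700


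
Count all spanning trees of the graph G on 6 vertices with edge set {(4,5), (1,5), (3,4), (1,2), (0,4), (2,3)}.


By Kirchhoff's matrix tree theorem, the number of spanning trees equals
the determinant of any cofactor of the Laplacian matrix L.
G has 6 vertices and 6 edges.
Computing the (5 x 5) cofactor determinant gives 5.

5


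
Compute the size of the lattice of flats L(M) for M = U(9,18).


Flats of U(9,18): every subset of size < 9 is a flat, plus E itself.
Count = C(18,0) + C(18,1) + C(18,2) + C(18,3) + C(18,4) + C(18,5) + C(18,6) + C(18,7) + C(18,8) + 1
     = 1 + 18 + 153 + 816 + 3060 + 8568 + 18564 + 31824 + 43758 + 1
     = 106763.

106763


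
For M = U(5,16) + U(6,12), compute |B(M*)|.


(M1+M2)* = M1* + M2*.
M1* = U(11,16), bases: C(16,11) = 4368.
M2* = U(6,12), bases: C(12,6) = 924.
|B(M*)| = 4368 * 924 = 4036032.

4036032


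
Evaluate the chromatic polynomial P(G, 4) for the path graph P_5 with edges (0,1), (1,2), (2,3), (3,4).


P(P_5, k) = k * (k-1)^(4).
P(4) = 4 * 3^4 = 4 * 81 = 324.

324


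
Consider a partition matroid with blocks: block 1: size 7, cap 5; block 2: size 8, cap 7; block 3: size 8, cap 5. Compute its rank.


Rank of a partition matroid = sum of min(|Si|, ci) for each block.
= min(7,5) + min(8,7) + min(8,5)
= 5 + 7 + 5
= 17.

17


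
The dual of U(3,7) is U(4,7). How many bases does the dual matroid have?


The dual of U(r,n) is U(n-r, n) = U(4,7).
Bases of U(4,7) are all (4)-element subsets.
|B(M*)| = C(7,4) = 7! / (4! * 3!) = 35.

35


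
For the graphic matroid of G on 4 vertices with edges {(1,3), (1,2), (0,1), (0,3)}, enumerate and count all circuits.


A circuit in a graphic matroid = edge set of a simple cycle.
G has 4 vertices and 4 edges.
Enumerating all minimal edge subsets forming cycles...
Total circuits found: 1.

1


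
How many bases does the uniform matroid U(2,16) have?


Bases of U(2,16) are all 2-element subsets of the 16-element ground set.
Number of bases = C(16,2).
C(16,2) = 16! / (2! * 14!) = 120.

120


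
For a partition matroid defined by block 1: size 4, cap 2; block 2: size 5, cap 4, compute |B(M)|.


A basis picks exactly ci elements from block i.
Number of bases = product of C(|Si|, ci).
= C(4,2) * C(5,4)
= 6 * 5
= 30.

30


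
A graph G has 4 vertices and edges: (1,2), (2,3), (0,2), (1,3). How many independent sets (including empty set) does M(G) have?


An independent set in a graphic matroid is an acyclic edge subset.
G has 4 vertices and 4 edges.
Enumerate all 2^4 = 16 subsets, checking for acyclicity.
Total independent sets = 14.

14


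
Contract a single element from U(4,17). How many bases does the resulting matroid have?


Contracting e from U(4,17) gives U(3,16).
Bases of U(3,16) = C(16,3) = (16 * 15 * 14) / (1 * 2 * 3) = 560.

560


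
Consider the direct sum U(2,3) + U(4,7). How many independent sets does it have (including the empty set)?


For a direct sum, |I(M1+M2)| = |I(M1)| * |I(M2)|.
|I(U(2,3))| = sum C(3,k) for k=0..2 = 7.
|I(U(4,7))| = sum C(7,k) for k=0..4 = 99.
Total = 7 * 99 = 693.

693


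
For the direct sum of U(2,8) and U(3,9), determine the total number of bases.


Bases of a direct sum M1 + M2: |B| = |B(M1)| * |B(M2)|.
|B(U(2,8))| = C(8,2) = 28.
|B(U(3,9))| = C(9,3) = 84.
Total bases = 28 * 84 = 2352.

2352


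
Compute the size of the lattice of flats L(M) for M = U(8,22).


Flats of U(8,22): every subset of size < 8 is a flat, plus E itself.
Count = C(22,0) + C(22,1) + C(22,2) + C(22,3) + C(22,4) + C(22,5) + C(22,6) + C(22,7) + 1
     = 1 + 22 + 231 + 1540 + 7315 + 26334 + 74613 + 170544 + 1
     = 280601.

280601


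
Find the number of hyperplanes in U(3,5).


Hyperplanes of U(3,5) are flats of rank 2.
In a uniform matroid, these are exactly the (2)-element subsets.
Count = C(5,2) = (5 * 4) / (1 * 2) = 10.

10


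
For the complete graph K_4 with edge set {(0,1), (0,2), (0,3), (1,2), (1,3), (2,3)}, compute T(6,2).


T(K_4; x,y) = x^3 + 3x^2 + 4xy + 2x + y^3 + 3y^2 + 2y.
Substituting x=6, y=2:
= 216 + 108 + 48 + 12 + 8 + 12 + 4
= 408.

408


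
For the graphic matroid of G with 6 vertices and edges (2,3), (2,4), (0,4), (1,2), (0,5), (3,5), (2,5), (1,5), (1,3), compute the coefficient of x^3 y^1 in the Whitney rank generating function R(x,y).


R(x,y) = sum over A in 2^E of x^(r(E)-r(A)) * y^(|A|-r(A)).
G has 6 vertices, 9 edges. r(E) = 5.
Enumerate all 2^9 = 512 subsets.
Count subsets with r(E)-r(A)=3 and |A|-r(A)=1: 4.

4


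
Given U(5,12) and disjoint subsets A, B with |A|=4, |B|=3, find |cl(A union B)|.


|A union B| = 4 + 3 = 7 (disjoint).
In U(5,12), cl(S) = S if |S| < 5, else cl(S) = E.
Since 7 >= 5, cl(A union B) = E.
|cl(A union B)| = 12.

12


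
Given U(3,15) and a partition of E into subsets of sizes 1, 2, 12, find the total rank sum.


r(Ai) = min(|Ai|, 3) for each part.
Sum = min(1,3) + min(2,3) + min(12,3)
    = 1 + 2 + 3
    = 6.

6


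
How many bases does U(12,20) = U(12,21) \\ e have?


Deleting e from U(12,21) gives U(12,20) since n > r.
Bases of U(12,20) = C(20,12) = 20! / (12! * 8!) = 125970.

125970


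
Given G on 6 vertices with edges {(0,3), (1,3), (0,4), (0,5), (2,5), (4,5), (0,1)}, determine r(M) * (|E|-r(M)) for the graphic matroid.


r(M) = |V| - c = 6 - 1 = 5.
nullity = |E| - r(M) = 7 - 5 = 2.
Product = 5 * 2 = 10.

10


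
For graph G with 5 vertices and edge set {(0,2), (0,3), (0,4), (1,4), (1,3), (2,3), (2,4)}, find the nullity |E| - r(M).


Cycle rank (nullity) = |E| - r(M) = |E| - (|V| - c).
|E| = 7, |V| = 5, c = 1.
Nullity = 7 - (5 - 1) = 7 - 4 = 3.

3


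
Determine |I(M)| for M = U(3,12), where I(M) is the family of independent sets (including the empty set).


Independent sets of U(3,12) are all subsets of size <= 3.
Count = (12 choose 0) + (12 choose 1) + (12 choose 2) + (12 choose 3)
     = 1 + 12 + 66 + 220
     = 299.

299


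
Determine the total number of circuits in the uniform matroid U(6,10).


In U(6,10), circuits are the (7)-element subsets.
Any set of 7 elements is dependent, and removing any one element gives
an independent set of size 6, so it is a minimal dependent set.
Number of circuits = C(10,7) = 10! / (7! * 3!) = 120.

120


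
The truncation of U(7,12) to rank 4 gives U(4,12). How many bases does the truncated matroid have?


Truncating U(7,12) to rank 4 gives U(4,12).
Bases of U(4,12) are all 4-element subsets of 12 elements.
Number of bases = C(12,4) = 12! / (4! * 8!) = 495.

495


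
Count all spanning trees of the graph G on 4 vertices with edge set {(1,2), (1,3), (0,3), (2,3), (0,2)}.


By Kirchhoff's matrix tree theorem, the number of spanning trees equals
the determinant of any cofactor of the Laplacian matrix L.
G has 4 vertices and 5 edges.
Computing the (3 x 3) cofactor determinant gives 8.

8


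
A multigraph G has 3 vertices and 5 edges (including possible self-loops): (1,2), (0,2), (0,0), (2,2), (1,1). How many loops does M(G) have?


In a graphic matroid, a loop is a self-loop edge (u,u) with rank 0.
Examining all 5 edges for self-loops...
Self-loops found: (0,0), (2,2), (1,1)
Number of loops = 3.

3


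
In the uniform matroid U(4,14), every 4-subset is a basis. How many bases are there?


Bases of U(4,14) are all 4-element subsets of the 14-element ground set.
Number of bases = C(14,4).
C(14,4) = (14 * 13 * 12 * 11) / (1 * 2 * 3 * 4) = 1001.

1001


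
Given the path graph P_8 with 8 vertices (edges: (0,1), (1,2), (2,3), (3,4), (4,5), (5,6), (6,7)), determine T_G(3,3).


A path on 8 vertices is a tree with 7 edges.
T(x,y) = x^(7) for any tree.
T(3,3) = 3^7 = 2187.

2187


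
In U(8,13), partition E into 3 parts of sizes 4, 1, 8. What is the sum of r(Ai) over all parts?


r(Ai) = min(|Ai|, 8) for each part.
Sum = min(4,8) + min(1,8) + min(8,8)
    = 4 + 1 + 8
    = 13.

13


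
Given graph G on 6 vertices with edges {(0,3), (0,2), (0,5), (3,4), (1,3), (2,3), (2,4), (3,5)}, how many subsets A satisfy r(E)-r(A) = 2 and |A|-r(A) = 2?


R(x,y) = sum over A in 2^E of x^(r(E)-r(A)) * y^(|A|-r(A)).
G has 6 vertices, 8 edges. r(E) = 5.
Enumerate all 2^8 = 256 subsets.
Count subsets with r(E)-r(A)=2 and |A|-r(A)=2: 2.

2


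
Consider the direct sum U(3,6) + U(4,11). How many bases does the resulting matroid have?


Bases of a direct sum M1 + M2: |B| = |B(M1)| * |B(M2)|.
|B(U(3,6))| = C(6,3) = 20.
|B(U(4,11))| = C(11,4) = 330.
Total bases = 20 * 330 = 6600.

6600


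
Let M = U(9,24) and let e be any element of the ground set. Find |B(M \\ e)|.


Deleting e from U(9,24) gives U(9,23) since n > r.
Bases of U(9,23) = C(23,9) = 23! / (9! * 14!) = 817190.

817190


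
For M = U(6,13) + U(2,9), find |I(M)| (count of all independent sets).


For a direct sum, |I(M1+M2)| = |I(M1)| * |I(M2)|.
|I(U(6,13))| = sum C(13,k) for k=0..6 = 4096.
|I(U(2,9))| = sum C(9,k) for k=0..2 = 46.
Total = 4096 * 46 = 188416.

188416


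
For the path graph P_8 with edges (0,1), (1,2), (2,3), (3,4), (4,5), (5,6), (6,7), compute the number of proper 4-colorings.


P(P_8, k) = k * (k-1)^(7).
P(4) = 4 * 3^7 = 4 * 2187 = 8748.

8748


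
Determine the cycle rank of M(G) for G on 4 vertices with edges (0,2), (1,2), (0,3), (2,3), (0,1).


Cycle rank (nullity) = |E| - r(M) = |E| - (|V| - c).
|E| = 5, |V| = 4, c = 1.
Nullity = 5 - (4 - 1) = 5 - 3 = 2.

2


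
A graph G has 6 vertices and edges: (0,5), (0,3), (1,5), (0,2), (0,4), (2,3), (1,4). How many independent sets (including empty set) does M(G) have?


An independent set in a graphic matroid is an acyclic edge subset.
G has 6 vertices and 7 edges.
Enumerate all 2^7 = 128 subsets, checking for acyclicity.
Total independent sets = 105.

105


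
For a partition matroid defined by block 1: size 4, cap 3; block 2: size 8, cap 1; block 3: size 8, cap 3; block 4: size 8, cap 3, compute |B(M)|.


A basis picks exactly ci elements from block i.
Number of bases = product of C(|Si|, ci).
= C(4,3) * C(8,1) * C(8,3) * C(8,3)
= 4 * 8 * 56 * 56
= 100352.

100352


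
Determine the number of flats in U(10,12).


Flats of U(10,12): every subset of size < 10 is a flat, plus E itself.
Count = (12 choose 0) + (12 choose 1) + (12 choose 2) + (12 choose 3) + (12 choose 4) + (12 choose 5) + (12 choose 6) + (12 choose 7) + (12 choose 8) + (12 choose 9) + 1
     = 1 + 12 + 66 + 220 + 495 + 792 + 924 + 792 + 495 + 220 + 1
     = 4018.

4018


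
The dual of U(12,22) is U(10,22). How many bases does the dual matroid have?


The dual of U(r,n) is U(n-r, n) = U(10,22).
Bases of U(10,22) are all (10)-element subsets.
|B(M*)| = C(22,10) = 22! / (10! * 12!) = 646646.

646646


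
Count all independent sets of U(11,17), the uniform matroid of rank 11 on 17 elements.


Independent sets of U(11,17) are all subsets of size <= 11.
Count = C(17,0) + C(17,1) + C(17,2) + C(17,3) + C(17,4) + C(17,5) + C(17,6) + C(17,7) + C(17,8) + C(17,9) + C(17,10) + C(17,11)
     = 1 + 17 + 136 + 680 + 2380 + 6188 + 12376 + 19448 + 24310 + 24310 + 19448 + 12376
     = 121670.

121670


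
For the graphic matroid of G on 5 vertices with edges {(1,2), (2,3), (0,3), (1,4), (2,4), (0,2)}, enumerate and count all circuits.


A circuit in a graphic matroid = edge set of a simple cycle.
G has 5 vertices and 6 edges.
Enumerating all minimal edge subsets forming cycles...
Total circuits found: 2.

2


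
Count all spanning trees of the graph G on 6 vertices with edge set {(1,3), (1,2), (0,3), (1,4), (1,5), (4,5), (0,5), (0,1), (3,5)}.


By Kirchhoff's matrix tree theorem, the number of spanning trees equals
the determinant of any cofactor of the Laplacian matrix L.
G has 6 vertices and 9 edges.
Computing the (5 x 5) cofactor determinant gives 40.

40


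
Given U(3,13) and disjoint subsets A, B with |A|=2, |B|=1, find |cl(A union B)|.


|A union B| = 2 + 1 = 3 (disjoint).
In U(3,13), cl(S) = S if |S| < 3, else cl(S) = E.
Since 3 >= 3, cl(A union B) = E.
|cl(A union B)| = 13.

13


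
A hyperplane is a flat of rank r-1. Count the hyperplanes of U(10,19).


Hyperplanes of U(10,19) are flats of rank 9.
In a uniform matroid, these are exactly the (9)-element subsets.
Count = (19 choose 9) = 92378.

92378


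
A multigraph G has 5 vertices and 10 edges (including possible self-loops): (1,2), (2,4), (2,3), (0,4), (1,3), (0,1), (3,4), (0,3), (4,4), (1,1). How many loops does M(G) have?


In a graphic matroid, a loop is a self-loop edge (u,u) with rank 0.
Examining all 10 edges for self-loops...
Self-loops found: (4,4), (1,1)
Number of loops = 2.

2


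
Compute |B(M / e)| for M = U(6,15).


Contracting e from U(6,15) gives U(5,14).
Bases of U(5,14) = (14 choose 5) = 2002.

2002


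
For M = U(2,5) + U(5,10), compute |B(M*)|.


(M1+M2)* = M1* + M2*.
M1* = U(3,5), bases: C(5,3) = 10.
M2* = U(5,10), bases: C(10,5) = 252.
|B(M*)| = 10 * 252 = 2520.

2520


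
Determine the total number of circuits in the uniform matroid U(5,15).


In U(5,15), circuits are the (6)-element subsets.
Any set of 6 elements is dependent, and removing any one element gives
an independent set of size 5, so it is a minimal dependent set.
Number of circuits = C(15,6) = 5005.

5005


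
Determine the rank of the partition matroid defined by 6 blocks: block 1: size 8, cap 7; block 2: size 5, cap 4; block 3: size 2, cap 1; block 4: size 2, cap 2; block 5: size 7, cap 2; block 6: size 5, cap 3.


Rank of a partition matroid = sum of min(|Si|, ci) for each block.
= min(8,7) + min(5,4) + min(2,1) + min(2,2) + min(7,2) + min(5,3)
= 7 + 4 + 1 + 2 + 2 + 3
= 19.

19


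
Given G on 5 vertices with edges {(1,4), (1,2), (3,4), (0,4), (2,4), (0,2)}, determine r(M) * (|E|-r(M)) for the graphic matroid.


r(M) = |V| - c = 5 - 1 = 4.
nullity = |E| - r(M) = 6 - 4 = 2.
Product = 4 * 2 = 8.

8


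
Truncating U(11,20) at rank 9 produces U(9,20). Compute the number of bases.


Truncating U(11,20) to rank 9 gives U(9,20).
Bases of U(9,20) are all 9-element subsets of 20 elements.
Number of bases = (20 choose 9) = 167960.

167960


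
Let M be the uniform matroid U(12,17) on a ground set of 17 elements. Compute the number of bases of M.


Bases of U(12,17) are all 12-element subsets of the 17-element ground set.
Number of bases = C(17,12).
(17 choose 12) = 6188.

6188


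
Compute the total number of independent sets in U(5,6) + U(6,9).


For a direct sum, |I(M1+M2)| = |I(M1)| * |I(M2)|.
|I(U(5,6))| = sum C(6,k) for k=0..5 = 63.
|I(U(6,9))| = sum C(9,k) for k=0..6 = 466.
Total = 63 * 466 = 29358.

29358


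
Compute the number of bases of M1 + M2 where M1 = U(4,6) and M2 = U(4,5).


Bases of a direct sum M1 + M2: |B| = |B(M1)| * |B(M2)|.
|B(U(4,6))| = C(6,4) = 15.
|B(U(4,5))| = C(5,4) = 5.
Total bases = 15 * 5 = 75.

75


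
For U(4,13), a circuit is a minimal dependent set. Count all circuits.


In U(4,13), circuits are the (5)-element subsets.
Any set of 5 elements is dependent, and removing any one element gives
an independent set of size 4, so it is a minimal dependent set.
Number of circuits = (13 choose 5) = 1287.

1287


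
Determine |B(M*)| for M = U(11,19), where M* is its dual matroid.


The dual of U(r,n) is U(n-r, n) = U(8,19).
Bases of U(8,19) are all (8)-element subsets.
|B(M*)| = C(19,8) = 75582.

75582


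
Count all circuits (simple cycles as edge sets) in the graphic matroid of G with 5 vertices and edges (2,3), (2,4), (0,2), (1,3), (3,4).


A circuit in a graphic matroid = edge set of a simple cycle.
G has 5 vertices and 5 edges.
Enumerating all minimal edge subsets forming cycles...
Total circuits found: 1.

1


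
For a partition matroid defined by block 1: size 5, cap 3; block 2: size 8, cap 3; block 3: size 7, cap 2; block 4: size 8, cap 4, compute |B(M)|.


A basis picks exactly ci elements from block i.
Number of bases = product of C(|Si|, ci).
= C(5,3) * C(8,3) * C(7,2) * C(8,4)
= 10 * 56 * 21 * 70
= 823200.

823200


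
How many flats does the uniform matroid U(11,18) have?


Flats of U(11,18): every subset of size < 11 is a flat, plus E itself.
Count = (18 choose 0) + (18 choose 1) + (18 choose 2) + (18 choose 3) + (18 choose 4) + (18 choose 5) + (18 choose 6) + (18 choose 7) + (18 choose 8) + (18 choose 9) + (18 choose 10) + 1
     = 1 + 18 + 153 + 816 + 3060 + 8568 + 18564 + 31824 + 43758 + 48620 + 43758 + 1
     = 199141.

199141


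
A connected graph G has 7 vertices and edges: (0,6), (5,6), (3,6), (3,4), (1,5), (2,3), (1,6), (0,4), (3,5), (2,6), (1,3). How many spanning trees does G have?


By Kirchhoff's matrix tree theorem, the number of spanning trees equals
the determinant of any cofactor of the Laplacian matrix L.
G has 7 vertices and 11 edges.
Computing the (6 x 6) cofactor determinant gives 136.

136


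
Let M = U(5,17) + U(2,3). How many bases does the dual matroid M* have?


(M1+M2)* = M1* + M2*.
M1* = U(12,17), bases: C(17,12) = 6188.
M2* = U(1,3), bases: C(3,1) = 3.
|B(M*)| = 6188 * 3 = 18564.

18564


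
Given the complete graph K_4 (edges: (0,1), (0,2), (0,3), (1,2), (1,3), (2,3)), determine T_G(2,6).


T(K_4; x,y) = x^3 + 3x^2 + 4xy + 2x + y^3 + 3y^2 + 2y.
Substituting x=2, y=6:
= 8 + 12 + 48 + 4 + 216 + 108 + 12
= 408.

408


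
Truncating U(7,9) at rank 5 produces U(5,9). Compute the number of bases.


Truncating U(7,9) to rank 5 gives U(5,9).
Bases of U(5,9) are all 5-element subsets of 9 elements.
Number of bases = (9 choose 5) = 126.

126


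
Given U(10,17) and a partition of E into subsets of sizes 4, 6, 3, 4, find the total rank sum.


r(Ai) = min(|Ai|, 10) for each part.
Sum = min(4,10) + min(6,10) + min(3,10) + min(4,10)
    = 4 + 6 + 3 + 4
    = 17.

17


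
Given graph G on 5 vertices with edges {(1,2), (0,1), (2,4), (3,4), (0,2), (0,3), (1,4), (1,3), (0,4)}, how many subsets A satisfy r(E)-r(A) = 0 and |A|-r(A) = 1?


R(x,y) = sum over A in 2^E of x^(r(E)-r(A)) * y^(|A|-r(A)).
G has 5 vertices, 9 edges. r(E) = 4.
Enumerate all 2^9 = 512 subsets.
Count subsets with r(E)-r(A)=0 and |A|-r(A)=1: 111.

111


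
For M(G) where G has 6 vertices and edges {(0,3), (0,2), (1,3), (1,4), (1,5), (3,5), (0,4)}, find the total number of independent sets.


An independent set in a graphic matroid is an acyclic edge subset.
G has 6 vertices and 7 edges.
Enumerate all 2^7 = 128 subsets, checking for acyclicity.
Total independent sets = 104.

104


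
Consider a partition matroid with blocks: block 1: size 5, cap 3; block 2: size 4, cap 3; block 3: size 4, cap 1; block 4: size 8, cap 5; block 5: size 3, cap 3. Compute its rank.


Rank of a partition matroid = sum of min(|Si|, ci) for each block.
= min(5,3) + min(4,3) + min(4,1) + min(8,5) + min(3,3)
= 3 + 3 + 1 + 5 + 3
= 15.

15


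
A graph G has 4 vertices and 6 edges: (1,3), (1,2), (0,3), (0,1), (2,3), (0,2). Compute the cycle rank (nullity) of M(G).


Cycle rank (nullity) = |E| - r(M) = |E| - (|V| - c).
|E| = 6, |V| = 4, c = 1.
Nullity = 6 - (4 - 1) = 6 - 3 = 3.

3


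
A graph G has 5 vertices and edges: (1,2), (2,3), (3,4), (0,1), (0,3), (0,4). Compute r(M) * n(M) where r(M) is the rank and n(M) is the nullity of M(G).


r(M) = |V| - c = 5 - 1 = 4.
nullity = |E| - r(M) = 6 - 4 = 2.
Product = 4 * 2 = 8.

8


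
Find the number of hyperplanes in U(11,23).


Hyperplanes of U(11,23) are flats of rank 10.
In a uniform matroid, these are exactly the (10)-element subsets.
Count = C(23,10) = 23! / (10! * 13!) = 1144066.

1144066


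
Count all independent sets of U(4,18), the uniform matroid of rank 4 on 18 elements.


Independent sets of U(4,18) are all subsets of size <= 4.
Count = C(18,0) + C(18,1) + C(18,2) + C(18,3) + C(18,4)
     = 1 + 18 + 153 + 816 + 3060
     = 4048.

4048


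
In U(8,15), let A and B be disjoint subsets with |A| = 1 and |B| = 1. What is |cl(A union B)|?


|A union B| = 1 + 1 = 2 (disjoint).
In U(8,15), cl(S) = S if |S| < 8, else cl(S) = E.
Since 2 < 8, cl(A union B) = A union B.
|cl(A union B)| = 2.

2


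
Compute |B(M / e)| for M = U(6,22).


Contracting e from U(6,22) gives U(5,21).
Bases of U(5,21) = (21 choose 5) = 20349.

20349


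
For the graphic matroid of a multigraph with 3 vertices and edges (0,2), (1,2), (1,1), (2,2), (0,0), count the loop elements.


In a graphic matroid, a loop is a self-loop edge (u,u) with rank 0.
Examining all 5 edges for self-loops...
Self-loops found: (1,1), (2,2), (0,0)
Number of loops = 3.

3


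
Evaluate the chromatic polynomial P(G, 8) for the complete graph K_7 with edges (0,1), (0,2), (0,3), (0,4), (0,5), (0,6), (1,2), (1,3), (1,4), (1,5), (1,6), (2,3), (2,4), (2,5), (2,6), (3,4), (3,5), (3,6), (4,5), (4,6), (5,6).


P(K_7, k) = k(k-1)(k-2)...(k-6).
P(8) = (8) * (7) * (6) * (5) * (4) * (3) * (2) = 40320.

40320


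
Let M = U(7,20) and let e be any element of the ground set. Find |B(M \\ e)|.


Deleting e from U(7,20) gives U(7,19) since n > r.
Bases of U(7,19) = (19 choose 7) = 50388.

50388


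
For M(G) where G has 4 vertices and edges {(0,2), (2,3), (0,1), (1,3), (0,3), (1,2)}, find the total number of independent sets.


An independent set in a graphic matroid is an acyclic edge subset.
G has 4 vertices and 6 edges.
Enumerate all 2^6 = 64 subsets, checking for acyclicity.
Total independent sets = 38.

38


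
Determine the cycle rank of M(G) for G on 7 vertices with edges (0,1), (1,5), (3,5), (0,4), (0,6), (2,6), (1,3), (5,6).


Cycle rank (nullity) = |E| - r(M) = |E| - (|V| - c).
|E| = 8, |V| = 7, c = 1.
Nullity = 8 - (7 - 1) = 8 - 6 = 2.

2


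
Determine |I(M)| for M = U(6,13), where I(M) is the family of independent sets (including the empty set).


Independent sets of U(6,13) are all subsets of size <= 6.
Count = C(13,0) + C(13,1) + C(13,2) + C(13,3) + C(13,4) + C(13,5) + C(13,6)
     = 1 + 13 + 78 + 286 + 715 + 1287 + 1716
     = 4096.

4096


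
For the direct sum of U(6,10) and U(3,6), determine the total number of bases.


Bases of a direct sum M1 + M2: |B| = |B(M1)| * |B(M2)|.
|B(U(6,10))| = C(10,6) = 210.
|B(U(3,6))| = C(6,3) = 20.
Total bases = 210 * 20 = 4200.

4200


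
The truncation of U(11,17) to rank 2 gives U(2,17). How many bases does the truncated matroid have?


Truncating U(11,17) to rank 2 gives U(2,17).
Bases of U(2,17) are all 2-element subsets of 17 elements.
Number of bases = C(17,2) = 17! / (2! * 15!) = 136.

136


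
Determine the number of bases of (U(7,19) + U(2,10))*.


(M1+M2)* = M1* + M2*.
M1* = U(12,19), bases: C(19,12) = 50388.
M2* = U(8,10), bases: C(10,8) = 45.
|B(M*)| = 50388 * 45 = 2267460.

2267460


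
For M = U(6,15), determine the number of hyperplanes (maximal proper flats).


Hyperplanes of U(6,15) are flats of rank 5.
In a uniform matroid, these are exactly the (5)-element subsets.
Count = C(15,5) = 15! / (5! * 10!) = 3003.

3003


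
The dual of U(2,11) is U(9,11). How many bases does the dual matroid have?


The dual of U(r,n) is U(n-r, n) = U(9,11).
Bases of U(9,11) are all (9)-element subsets.
|B(M*)| = C(11,9) = 55.

55


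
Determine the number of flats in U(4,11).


Flats of U(4,11): every subset of size < 4 is a flat, plus E itself.
Count = C(11,0) + C(11,1) + C(11,2) + C(11,3) + 1
     = 1 + 11 + 55 + 165 + 1
     = 233.

233


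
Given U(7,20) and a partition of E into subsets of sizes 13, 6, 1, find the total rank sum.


r(Ai) = min(|Ai|, 7) for each part.
Sum = min(13,7) + min(6,7) + min(1,7)
    = 7 + 6 + 1
    = 14.

14


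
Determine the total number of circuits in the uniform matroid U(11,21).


In U(11,21), circuits are the (12)-element subsets.
Any set of 12 elements is dependent, and removing any one element gives
an independent set of size 11, so it is a minimal dependent set.
Number of circuits = C(21,12) = 21! / (12! * 9!) = 293930.

293930
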